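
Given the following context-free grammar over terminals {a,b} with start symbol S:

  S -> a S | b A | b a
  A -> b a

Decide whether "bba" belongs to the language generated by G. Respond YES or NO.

Convert to CNF:
  S -> T0 A | T0 T1 | T1 S
  A -> T0 T1
  T0 -> b
  T1 -> a

CYK table (by increasing span):
  T[0,0] 'b' = {T0}  orig:{}
  T[1,1] 'b' = {T0}  orig:{}
  T[2,2] 'a' = {T1}  orig:{}
  T[0,1] 'bb' = ∅
  T[1,2] 'ba' = {A,S}
  T[0,2] 'bba' = {S}

S ∈ T[0,2] ⇒ YES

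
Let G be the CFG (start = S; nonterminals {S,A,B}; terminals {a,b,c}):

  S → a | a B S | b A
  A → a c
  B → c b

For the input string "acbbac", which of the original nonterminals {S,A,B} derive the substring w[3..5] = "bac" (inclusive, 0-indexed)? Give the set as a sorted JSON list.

Convert to CNF:
  S -> T0 X3 | T2 A | a
  A -> T0 T1
  B -> T1 T2
  T0 -> a
  T1 -> c
  T2 -> b
  X3 -> B S

CYK table (by increasing span), restricted to cells inside w[3..5]:
  T[3,3] 'b' = {T2}  orig:{}
  T[4,4] 'a' = {S,T0}  orig:{S}
  T[5,5] 'c' = {T1}  orig:{}
  T[3,4] 'ba' = ∅
  T[4,5] 'ac' = {A}
  T[3,5] 'bac' = {S}

Original NTs in T[3,5] deriving "bac": ["S"]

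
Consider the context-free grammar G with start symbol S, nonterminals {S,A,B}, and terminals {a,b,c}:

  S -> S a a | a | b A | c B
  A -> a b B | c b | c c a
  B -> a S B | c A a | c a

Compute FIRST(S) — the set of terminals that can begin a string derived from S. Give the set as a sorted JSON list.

FIRST sets, iterate to fixpoint:
pass 1:
  A via A→a b B: +{a}
  A via A→c b: +{c}
  B via B→a S B: +{a}
  B via B→c A a: +{c}
  S via S→a: +{a}
  S via S→b A: +{b}
  S via S→c B: +{c}
  FIRST[S]={a,b,c}  FIRST[A]={a,c}  FIRST[B]={a,c}
pass 2: (stable)
  FIRST[S]={a,b,c}  FIRST[A]={a,c}  FIRST[B]={a,c}

FIRST(S) = ["a", "b", "c"]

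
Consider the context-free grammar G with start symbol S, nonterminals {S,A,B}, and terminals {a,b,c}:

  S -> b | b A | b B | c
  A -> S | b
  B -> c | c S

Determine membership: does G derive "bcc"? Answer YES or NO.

CNF form of G:
  S -> T0 A | T0 B | b | c
  A -> T0 A | T0 B | b | c
  B -> T1 S | c
  T0 -> b
  T1 -> c

CYK table (by increasing span):
  cell(0,0) b: {A,S,T0}  orig:{A,S}
  cell(1,1) c: {A,B,S,T1}  orig:{A,B,S}
  cell(2,2) c: {A,B,S,T1}  orig:{A,B,S}
  cell(0,1) bc: {A,S}
  cell(1,2) cc: {B}
  cell(0,2) bcc: {A,S}

S ∈ T[0,2] ⇒ YES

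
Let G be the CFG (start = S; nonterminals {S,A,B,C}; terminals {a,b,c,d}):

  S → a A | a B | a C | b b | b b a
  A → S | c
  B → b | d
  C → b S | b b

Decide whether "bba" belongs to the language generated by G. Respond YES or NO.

CNF form of G:
  S -> T0 A | T0 B | T0 C | T1 T1 | T1 X3
  A -> T0 A | T0 B | T0 C | T1 T1 | T1 X2 | c
  B -> b | d
  C -> T1 S | T1 T1
  T0 -> a
  T1 -> b
  X2 -> T1 T0
  X3 -> T1 T0

Fill CYK table bottom-up:
  T[0,0] 'b' = {B,T1}  orig:{B}
  T[1,1] 'b' = {B,T1}  orig:{B}
  T[2,2] 'a' = {T0}  orig:{}
  T[0,1] 'bb' = {A,C,S}
  T[1,2] 'ba' = {X2,X3}  orig:{}
  T[0,2] 'bba' = {A,S}

S ∈ T[0,2] ⇒ YES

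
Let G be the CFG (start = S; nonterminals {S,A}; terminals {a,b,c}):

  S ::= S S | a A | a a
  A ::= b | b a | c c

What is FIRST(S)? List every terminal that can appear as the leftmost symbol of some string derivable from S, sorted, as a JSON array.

Compute FIRST by fixpoint:
iter 1:
  A via A→b: +{b}
  A via A→c c: +{c}
  S via S→a A: +{a}
  S: {a}  A: {b,c}
iter 2: (stable)
  S: {a}  A: {b,c}

FIRST(S) = ["a"]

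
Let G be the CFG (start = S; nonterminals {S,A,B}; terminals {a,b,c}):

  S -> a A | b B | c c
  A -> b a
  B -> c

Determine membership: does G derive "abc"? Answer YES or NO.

Convert to CNF:
  S -> T0 B | T1 A | T2 T2
  A -> T0 T1
  B -> c
  T0 -> b
  T1 -> a
  T2 -> c

CYK table (by increasing span):
  [0..0]={T1}  "a"  orig:{}
  [1..1]={T0}  "b"  orig:{}
  [2..2]={B,T2}  "c"  orig:{B}
  [0..1]=∅  "ab"
  [1..2]={S}  "bc"
  [0..2]=∅  "abc"

S ∉ T[0,2] ⇒ NO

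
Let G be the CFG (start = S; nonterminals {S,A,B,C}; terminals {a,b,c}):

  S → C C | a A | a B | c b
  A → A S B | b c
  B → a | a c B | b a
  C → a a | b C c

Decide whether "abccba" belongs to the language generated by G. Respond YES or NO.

Convert to CNF:
  S -> C C | T1 T0 | T2 A | T2 B
  A -> A X3 | T0 T1
  B -> T0 T2 | T2 X4 | a
  C -> T0 X5 | T2 T2
  T0 -> b
  T1 -> c
  T2 -> a
  X3 -> S B
  X4 -> T1 B
  X5 -> C T1

Fill CYK table bottom-up:
  [0..0]={B,T2}  "a"  orig:{B}
  [1..1]={T0}  "b"  orig:{}
  [2..2]={T1}  "c"  orig:{}
  [3..3]={T1}  "c"  orig:{}
  [4..4]={T0}  "b"  orig:{}
  [5..5]={B,T2}  "a"  orig:{B}
  [0..1]=∅  "ab"
  [1..2]={A}  "bc"
  [2..3]=∅  "cc"
  [3..4]={S}  "cb"
  [4..5]={B}  "ba"
  [0..2]={S}  "abc"
  [1..3]=∅  "bcc"
  [2..4]=∅  "ccb"
  [3..5]={X3,X4}  "cba"  orig:{}
  [0..3]=∅  "abcc"
  [1..4]=∅  "bccb"
  [2..5]=∅  "ccba"
  [0..4]=∅  "abccb"
  [1..5]={A}  "bccba"
  [0..5]={S}  "abccba"

S ∈ T[0,5] ⇒ YES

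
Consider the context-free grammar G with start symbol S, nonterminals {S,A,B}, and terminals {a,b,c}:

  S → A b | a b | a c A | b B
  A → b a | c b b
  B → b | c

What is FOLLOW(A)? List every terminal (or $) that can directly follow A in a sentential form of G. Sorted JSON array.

FIRST iteration:
pass 1:
  A via A→b a: +{b}
  A via A→c b b: +{c}
  B via B→b: +{b}
  B via B→c: +{c}
  S via S→A b: +{b,c}
  S via S→a b: +{a}
  S: {a,b,c}  A: {b,c}  B: {b,c}
pass 2: — fixpoint
  S: {a,b,c}  A: {b,c}  B: {b,c}

FOLLOW iteration:
seed FOLLOW(S) with $
pass 1:
  S→A b: FOLLOW(A) ⊇ FIRST(b) = {b}; new: +{b}
  S→a c A: FOLLOW(A) ⊇ FOLLOW(S) ⊇ {$}; new: +{$}
  S→b B: FOLLOW(B) ⊇ FOLLOW(S) ⊇ {$}; new: +{$}
  FOLLOW(S)={$}  FOLLOW(A)={$,b}  FOLLOW(B)={$}
pass 2: (no change)
  FOLLOW(S)={$}  FOLLOW(A)={$,b}  FOLLOW(B)={$}

FOLLOW(A) = ["$", "b"]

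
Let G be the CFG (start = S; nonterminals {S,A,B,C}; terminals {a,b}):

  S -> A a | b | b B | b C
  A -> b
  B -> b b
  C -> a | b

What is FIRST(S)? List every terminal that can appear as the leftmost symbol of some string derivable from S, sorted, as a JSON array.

Compute FIRST by fixpoint:
iter 1:
  A via A→b: +{b}
  B via B→b b: +{b}
  C via C→a: +{a}
  C via C→b: +{b}
  S via S→A a: +{b}
  S: {b}  A: {b}  B: {b}  C: {a,b}
iter 2: (stable)
  S: {b}  A: {b}  B: {b}  C: {a,b}

FIRST(S) = ["b"]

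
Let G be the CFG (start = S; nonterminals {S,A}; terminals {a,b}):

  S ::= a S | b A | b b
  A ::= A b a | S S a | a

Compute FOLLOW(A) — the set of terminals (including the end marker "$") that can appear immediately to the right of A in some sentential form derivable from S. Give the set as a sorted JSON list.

Compute FIRST by fixpoint:
round 1:
  A via A→a: +{a}
  S via S→a S: +{a}
  S via S→b A: +{b}
  S: {a,b}  A: {a}
round 2:
  A via A→S S a: +{b}
  S: {a,b}  A: {a,b}
round 3: (no change)
  S: {a,b}  A: {a,b}

FOLLOW sets:
initialize: $ ∈ FOLLOW(S)
[1]
  A→A b a: FOLLOW(A) ⊇ FIRST(b) = {b}; new: +{b}
  A→S S a: FOLLOW(S) ⊇ FIRST(S) = {a,b}; new: +{a,b}
  S→b A: FOLLOW(A) ⊇ FOLLOW(S) ⊇ {$,a,b}; new: +{$,a}
  S: {$,a,b}  A: {$,a,b}
[2] (no change)
  S: {$,a,b}  A: {$,a,b}

FOLLOW(A) = ["$", "a", "b"]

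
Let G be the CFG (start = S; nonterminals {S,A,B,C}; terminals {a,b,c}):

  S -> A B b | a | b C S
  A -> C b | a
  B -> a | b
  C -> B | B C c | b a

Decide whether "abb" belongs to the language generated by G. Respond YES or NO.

CNF form of G:
  S -> A X4 | T0 X5 | a
  A -> C T0 | a
  B -> a | b
  C -> B X3 | T0 T2 | a | b
  T0 -> b
  T1 -> c
  T2 -> a
  X3 -> C T1
  X4 -> B T0
  X5 -> C S

CYK fill:
  T[0,0] 'a' = {A,B,C,S,T2}  orig:{A,B,C,S}
  T[1,1] 'b' = {B,C,T0}  orig:{B,C}
  T[2,2] 'b' = {B,C,T0}  orig:{B,C}
  T[0,1] 'ab' = {A,X4}  orig:{A}
  T[1,2] 'bb' = {A,X4}  orig:{A}
  T[0,2] 'abb' = {S}

S ∈ T[0,2] ⇒ YES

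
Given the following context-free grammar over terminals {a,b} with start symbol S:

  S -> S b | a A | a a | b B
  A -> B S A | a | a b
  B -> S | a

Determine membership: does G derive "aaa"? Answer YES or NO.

Convert to CNF:
  S -> S T1 | T0 A | T0 T0 | T1 B
  A -> B X2 | T0 T1 | a
  B -> S T1 | T0 A | T0 T0 | T1 B | a
  T0 -> a
  T1 -> b
  X2 -> S A

CYK fill:
  [0..0]={A,B,T0}  "a"  orig:{A,B}
  [1..1]={A,B,T0}  "a"  orig:{A,B}
  [2..2]={A,B,T0}  "a"  orig:{A,B}
  [0..1]={B,S}  "aa"
  [1..2]={B,S}  "aa"
  [0..2]={X2}  "aaa"  orig:{}

S ∉ T[0,2] ⇒ NO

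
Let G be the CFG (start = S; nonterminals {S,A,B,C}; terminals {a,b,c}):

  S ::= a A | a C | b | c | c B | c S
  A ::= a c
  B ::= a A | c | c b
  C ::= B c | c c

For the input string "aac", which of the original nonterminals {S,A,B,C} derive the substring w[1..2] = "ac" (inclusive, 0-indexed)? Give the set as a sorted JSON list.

Convert to CNF:
  S -> T0 A | T0 C | T1 B | T1 S | b | c
  A -> T0 T1
  B -> T0 A | T1 T2 | c
  C -> B T1 | T1 T1
  T0 -> a
  T1 -> c
  T2 -> b

CYK fill (cells [i..j] with 1 ≤ i ≤ j ≤ 2 only):
  [1..1]={T0}  "a"  orig:{}
  [2..2]={B,S,T1}  "c"  orig:{B,S}
  [1..2]={A}  "ac"

Original NTs in T[1,2] deriving "ac": ["A"]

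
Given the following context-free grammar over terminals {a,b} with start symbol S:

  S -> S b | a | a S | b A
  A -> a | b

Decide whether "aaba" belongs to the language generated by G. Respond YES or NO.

CNF form of G:
  S -> S T0 | T0 A | T1 S | a
  A -> a | b
  T0 -> b
  T1 -> a

Fill CYK table bottom-up:
  [0..0]={A,S,T1}  "a"  orig:{A,S}
  [1..1]={A,S,T1}  "a"  orig:{A,S}
  [2..2]={A,T0}  "b"  orig:{A}
  [3..3]={A,S,T1}  "a"  orig:{A,S}
  [0..1]={S}  "aa"
  [1..2]={S}  "ab"
  [2..3]={S}  "ba"
  [0..2]={S}  "aab"
  [1..3]={S}  "aba"
  [0..3]={S}  "aaba"

S ∈ T[0,3] ⇒ YES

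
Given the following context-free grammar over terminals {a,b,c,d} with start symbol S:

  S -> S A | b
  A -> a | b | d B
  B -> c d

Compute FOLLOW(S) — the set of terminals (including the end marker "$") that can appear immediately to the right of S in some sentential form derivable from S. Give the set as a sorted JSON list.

FIRST iteration:
pass 1:
  A via A→a: +{a}
  A via A→b: +{b}
  A via A→d B: +{d}
  B via B→c d: +{c}
  S via S→b: +{b}
  FIRST[S]={b}  FIRST[A]={a,b,d}  FIRST[B]={c}
pass 2: done
  FIRST[S]={b}  FIRST[A]={a,b,d}  FIRST[B]={c}

FOLLOW sets:
FOLLOW(S) := {$}
[1]
  S→S A: FOLLOW(S) ⊇ FIRST(A) = {a,b,d}; new: +{a,b,d}
  S→S A: FOLLOW(A) ⊇ FOLLOW(S) ⊇ {$,a,b,d}; new: +{$,a,b,d}
  S: {$,a,b,d}  A: {$,a,b,d}  B: {}
[2]
  A→d B: FOLLOW(B) ⊇ FOLLOW(A) ⊇ {$,a,b,d}; new: +{$,a,b,d}
  S: {$,a,b,d}  A: {$,a,b,d}  B: {$,a,b,d}
[3] done
  S: {$,a,b,d}  A: {$,a,b,d}  B: {$,a,b,d}

FOLLOW(S) = ["$", "a", "b", "d"]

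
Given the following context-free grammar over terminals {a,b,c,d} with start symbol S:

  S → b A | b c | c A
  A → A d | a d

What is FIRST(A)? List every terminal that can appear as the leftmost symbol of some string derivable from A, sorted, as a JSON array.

FIRST sets, iterate to fixpoint:
pass 1:
  A via A→a d: +{a}
  S via S→b A: +{b}
  S via S→c A: +{c}
  S: {b,c}  A: {a}
pass 2: (no change)
  S: {b,c}  A: {a}

FIRST(A) = ["a"]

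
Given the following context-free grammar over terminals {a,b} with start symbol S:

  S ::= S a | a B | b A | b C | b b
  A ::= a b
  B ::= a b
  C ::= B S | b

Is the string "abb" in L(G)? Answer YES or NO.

Convert to CNF:
  S -> S T0 | T0 B | T1 A | T1 C | T1 T1
  A -> T0 T1
  B -> T0 T1
  C -> B S | b
  T0 -> a
  T1 -> b

Fill CYK table bottom-up:
  [0..0]={T0}  "a"  orig:{}
  [1..1]={C,T1}  "b"  orig:{C}
  [2..2]={C,T1}  "b"  orig:{C}
  [0..1]={A,B}  "ab"
  [1..2]={S}  "bb"
  [0..2]=∅  "abb"

S ∉ T[0,2] ⇒ NO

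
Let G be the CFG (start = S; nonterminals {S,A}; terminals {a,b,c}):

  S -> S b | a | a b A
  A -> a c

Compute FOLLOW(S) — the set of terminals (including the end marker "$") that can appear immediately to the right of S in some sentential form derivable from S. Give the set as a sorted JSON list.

FIRST sets, iterate to fixpoint:
round 1:
  A via A→a c: +{a}
  S via S→a: +{a}
  S: {a}  A: {a}
round 2: (no change)
  S: {a}  A: {a}

FOLLOW sets:
seed FOLLOW(S) with $
[1]
  S→S b: FOLLOW(S) ⊇ FIRST(b) = {b}; new: +{b}
  S→a b A: FOLLOW(A) ⊇ FOLLOW(S) ⊇ {$,b}; new: +{$,b}
  S: {$,b}  A: {$,b}
[2] (no change)
  S: {$,b}  A: {$,b}

FOLLOW(S) = ["$", "b"]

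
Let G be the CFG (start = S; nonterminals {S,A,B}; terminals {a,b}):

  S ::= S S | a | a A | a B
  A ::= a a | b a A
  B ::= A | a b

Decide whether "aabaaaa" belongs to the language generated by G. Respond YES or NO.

CNF form of G:
  S -> S S | T0 A | T0 B | a
  A -> T0 T0 | T1 X2
  B -> T0 T0 | T0 T1 | T1 X3
  T0 -> a
  T1 -> b
  X2 -> T0 A
  X3 -> T0 A

CYK fill:
  cell(0,0) a: {S,T0}  orig:{S}
  cell(1,1) a: {S,T0}  orig:{S}
  cell(2,2) b: {T1}  orig:{}
  cell(3,3) a: {S,T0}  orig:{S}
  cell(4,4) a: {S,T0}  orig:{S}
  cell(5,5) a: {S,T0}  orig:{S}
  cell(6,6) a: {S,T0}  orig:{S}
  cell(0,1) aa: {A,B,S}
  cell(1,2) ab: {B}
  cell(2,3) ba: ∅
  cell(3,4) aa: {A,B,S}
  cell(4,5) aa: {A,B,S}
  cell(5,6) aa: {A,B,S}
  cell(0,2) aab: {S}
  cell(1,3) aba: ∅
  cell(2,4) baa: ∅
  cell(3,5) aaa: {S,X2,X3}  orig:{S}
  cell(4,6) aaa: {S,X2,X3}  orig:{S}
  cell(0,3) aaba: {S}
  cell(1,4) abaa: ∅
  cell(2,5) baaa: {A,B}
  cell(3,6) aaaa: {S}
  cell(0,4) aabaa: {S}
  cell(1,5) abaaa: {S,X2,X3}  orig:{S}
  cell(2,6) baaaa: ∅
  cell(0,5) aabaaa: {S}
  cell(1,6) abaaaa: {S}
  cell(0,6) aabaaaa: {S}

S ∈ T[0,6] ⇒ YES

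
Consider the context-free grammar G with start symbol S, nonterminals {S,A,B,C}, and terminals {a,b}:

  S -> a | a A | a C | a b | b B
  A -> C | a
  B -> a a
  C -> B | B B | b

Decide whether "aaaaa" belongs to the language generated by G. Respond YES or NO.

CNF form of G:
  S -> T0 A | T0 C | T0 T1 | T1 B | a
  A -> B B | T0 T0 | a | b
  B -> T0 T0
  C -> B B | T0 T0 | b
  T0 -> a
  T1 -> b

CYK fill:
  cell(0,0) a: {A,S,T0}  orig:{A,S}
  cell(1,1) a: {A,S,T0}  orig:{A,S}
  cell(2,2) a: {A,S,T0}  orig:{A,S}
  cell(3,3) a: {A,S,T0}  orig:{A,S}
  cell(4,4) a: {A,S,T0}  orig:{A,S}
  cell(0,1) aa: {A,B,C,S}
  cell(1,2) aa: {A,B,C,S}
  cell(2,3) aa: {A,B,C,S}
  cell(3,4) aa: {A,B,C,S}
  cell(0,2) aaa: {S}
  cell(1,3) aaa: {S}
  cell(2,4) aaa: {S}
  cell(0,3) aaaa: {A,C}
  cell(1,4) aaaa: {A,C}
  cell(0,4) aaaaa: {S}

S ∈ T[0,4] ⇒ YES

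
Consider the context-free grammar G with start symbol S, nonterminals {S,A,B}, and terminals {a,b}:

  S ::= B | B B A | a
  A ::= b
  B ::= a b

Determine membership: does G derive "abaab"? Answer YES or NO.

CNF form of G:
  S -> B X2 | T0 T1 | a
  A -> b
  B -> T0 T1
  T0 -> a
  T1 -> b
  X2 -> B A

Fill CYK table bottom-up:
  [0..0]={S,T0}  "a"  orig:{S}
  [1..1]={A,T1}  "b"  orig:{A}
  [2..2]={S,T0}  "a"  orig:{S}
  [3..3]={S,T0}  "a"  orig:{S}
  [4..4]={A,T1}  "b"  orig:{A}
  [0..1]={B,S}  "ab"
  [1..2]=∅  "ba"
  [2..3]=∅  "aa"
  [3..4]={B,S}  "ab"
  [0..2]=∅  "aba"
  [1..3]=∅  "baa"
  [2..4]=∅  "aab"
  [0..3]=∅  "abaa"
  [1..4]=∅  "baab"
  [0..4]=∅  "abaab"

S ∉ T[0,4] ⇒ NO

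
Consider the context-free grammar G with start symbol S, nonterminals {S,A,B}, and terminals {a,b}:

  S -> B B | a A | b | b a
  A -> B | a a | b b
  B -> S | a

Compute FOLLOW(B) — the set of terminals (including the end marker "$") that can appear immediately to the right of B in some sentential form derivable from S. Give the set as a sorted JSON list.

Compute FIRST by fixpoint:
[1]
  A via A→a a: +{a}
  A via A→b b: +{b}
  B via B→a: +{a}
  S via S→B B: +{a}
  S via S→b: +{b}
  FIRST[S]={a,b}  FIRST[A]={a,b}  FIRST[B]={a}
[2]
  B via B→S: +{b}
  FIRST[S]={a,b}  FIRST[A]={a,b}  FIRST[B]={a,b}
[3] (no change)
  FIRST[S]={a,b}  FIRST[A]={a,b}  FIRST[B]={a,b}

FOLLOW iteration:
seed FOLLOW(S) with $
iter 1:
  S→B B: FOLLOW(B) ⊇ FIRST(B) = {a,b}; new: +{a,b}
  S→B B: FOLLOW(B) ⊇ FOLLOW(S) ⊇ {$}; new: +{$}
  S→a A: FOLLOW(A) ⊇ FOLLOW(S) ⊇ {$}; new: +{$}
  S: {$}  A: {$}  B: {$,a,b}
iter 2:
  B→S: FOLLOW(S) ⊇ FOLLOW(B) ⊇ {$,a,b}; new: +{a,b}
  S→a A: FOLLOW(A) ⊇ FOLLOW(S) ⊇ {$,a,b}; new: +{a,b}
  S: {$,a,b}  A: {$,a,b}  B: {$,a,b}
iter 3: done
  S: {$,a,b}  A: {$,a,b}  B: {$,a,b}

FOLLOW(B) = ["$", "a", "b"]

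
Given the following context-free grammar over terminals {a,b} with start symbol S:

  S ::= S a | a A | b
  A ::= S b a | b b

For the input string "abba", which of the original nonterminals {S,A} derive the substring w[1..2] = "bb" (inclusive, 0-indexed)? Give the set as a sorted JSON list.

Convert to CNF:
  S -> S T1 | T1 A | b
  A -> S X2 | T0 T0
  T0 -> b
  T1 -> a
  X2 -> T0 T1

CYK table (by increasing span) — only the sub-triangle for w[1..2]:
  [1..1]={S,T0}  "b"  orig:{S}
  [2..2]={S,T0}  "b"  orig:{S}
  [1..2]={A}  "bb"

Original NTs in T[1,2] deriving "bb": ["A"]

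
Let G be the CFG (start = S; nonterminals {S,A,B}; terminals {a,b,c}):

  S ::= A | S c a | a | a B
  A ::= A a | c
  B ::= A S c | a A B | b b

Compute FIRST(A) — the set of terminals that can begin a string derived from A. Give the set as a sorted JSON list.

Compute FIRST by fixpoint:
pass 1:
  A via A→c: +{c}
  B via B→A S c: +{c}
  B via B→a A B: +{a}
  B via B→b b: +{b}
  S via S→A: +{c}
  S via S→a: +{a}
  FIRST(S)={a,c}  FIRST(A)={c}  FIRST(B)={a,b,c}
pass 2: done
  FIRST(S)={a,c}  FIRST(A)={c}  FIRST(B)={a,b,c}

FIRST(A) = ["c"]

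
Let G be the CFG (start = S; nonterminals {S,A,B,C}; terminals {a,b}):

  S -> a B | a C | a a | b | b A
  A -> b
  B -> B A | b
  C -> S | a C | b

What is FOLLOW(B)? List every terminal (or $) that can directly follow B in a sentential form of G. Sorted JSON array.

FIRST iteration:
[1]
  A via A→b: +{b}
  B via B→b: +{b}
  C via C→a C: +{a}
  C via C→b: +{b}
  S via S→a B: +{a}
  S via S→b: +{b}
  FIRST(S)={a,b}  FIRST(A)={b}  FIRST(B)={b}  FIRST(C)={a,b}
[2] (stable)
  FIRST(S)={a,b}  FIRST(A)={b}  FIRST(B)={b}  FIRST(C)={a,b}

Compute FOLLOW by fixpoint:
FOLLOW(S) := {$}
[1]
  B→B A: FOLLOW(B) ⊇ FIRST(A) = {b}; new: +{b}
  B→B A: FOLLOW(A) ⊇ FOLLOW(B) ⊇ {b}; new: +{b}
  S→a B: FOLLOW(B) ⊇ FOLLOW(S) ⊇ {$}; new: +{$}
  S→a C: FOLLOW(C) ⊇ FOLLOW(S) ⊇ {$}; new: +{$}
  S→b A: FOLLOW(A) ⊇ FOLLOW(S) ⊇ {$}; new: +{$}
  FOLLOW[S]={$}  FOLLOW[A]={$,b}  FOLLOW[B]={$,b}  FOLLOW[C]={$}
[2] done
  FOLLOW[S]={$}  FOLLOW[A]={$,b}  FOLLOW[B]={$,b}  FOLLOW[C]={$}

FOLLOW(B) = ["$", "b"]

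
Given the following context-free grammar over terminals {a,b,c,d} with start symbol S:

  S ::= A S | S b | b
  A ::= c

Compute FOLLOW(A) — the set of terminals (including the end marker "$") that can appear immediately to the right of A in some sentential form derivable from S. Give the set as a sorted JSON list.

FIRST iteration:
[1]
  A via A→c: +{c}
  S via S→A S: +{c}
  S via S→b: +{b}
  S: {b,c}  A: {c}
[2] — fixpoint
  S: {b,c}  A: {c}

FOLLOW iteration:
FOLLOW(S) := {$}
[1]
  S→A S: FOLLOW(A) ⊇ FIRST(S) = {b,c}; new: +{b,c}
  S→S b: FOLLOW(S) ⊇ FIRST(b) = {b}; new: +{b}
  FOLLOW(S)={$,b}  FOLLOW(A)={b,c}
[2] done
  FOLLOW(S)={$,b}  FOLLOW(A)={b,c}

FOLLOW(A) = ["b", "c"]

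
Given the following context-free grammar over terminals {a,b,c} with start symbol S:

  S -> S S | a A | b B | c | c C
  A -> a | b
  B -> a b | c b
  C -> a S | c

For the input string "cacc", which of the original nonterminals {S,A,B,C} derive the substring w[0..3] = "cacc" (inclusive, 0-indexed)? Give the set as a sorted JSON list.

Convert to CNF:
  S -> S S | T0 A | T1 B | T2 C | c
  A -> a | b
  B -> T0 T1 | T2 T1
  C -> T0 S | c
  T0 -> a
  T1 -> b
  T2 -> c

CYK fill, restricted to cells inside w[0..3]:
  T[0,0] 'c' = {C,S,T2}  orig:{C,S}
  T[1,1] 'a' = {A,T0}  orig:{A}
  T[2,2] 'c' = {C,S,T2}  orig:{C,S}
  T[3,3] 'c' = {C,S,T2}  orig:{C,S}
  T[0,1] 'ca' = ∅
  T[1,2] 'ac' = {C}
  T[2,3] 'cc' = {S}
  T[0,2] 'cac' = {S}
  T[1,3] 'acc' = {C}
  T[0,3] 'cacc' = {S}

Original NTs in T[0,3] deriving "cacc": ["S"]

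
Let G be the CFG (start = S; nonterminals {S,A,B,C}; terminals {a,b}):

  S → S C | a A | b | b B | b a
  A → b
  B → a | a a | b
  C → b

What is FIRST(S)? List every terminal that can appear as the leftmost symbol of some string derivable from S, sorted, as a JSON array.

FIRST iteration:
pass 1:
  A via A→b: +{b}
  B via B→a: +{a}
  B via B→b: +{b}
  C via C→b: +{b}
  S via S→a A: +{a}
  S via S→b: +{b}
  S: {a,b}  A: {b}  B: {a,b}  C: {b}
pass 2: — fixpoint
  S: {a,b}  A: {b}  B: {a,b}  C: {b}

FIRST(S) = ["a", "b"]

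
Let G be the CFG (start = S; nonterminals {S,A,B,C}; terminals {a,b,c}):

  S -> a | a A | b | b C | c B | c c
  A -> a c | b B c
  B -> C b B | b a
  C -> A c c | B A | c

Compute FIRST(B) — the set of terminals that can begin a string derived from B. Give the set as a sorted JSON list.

FIRST sets, iterate to fixpoint:
[1]
  A via A→a c: +{a}
  A via A→b B c: +{b}
  B via B→b a: +{b}
  C via C→A c c: +{a,b}
  C via C→c: +{c}
  S via S→a: +{a}
  S via S→b: +{b}
  S via S→c B: +{c}
  FIRST[S]={a,b,c}  FIRST[A]={a,b}  FIRST[B]={b}  FIRST[C]={a,b,c}
[2]
  B via B→C b B: +{a,c}
  FIRST[S]={a,b,c}  FIRST[A]={a,b}  FIRST[B]={a,b,c}  FIRST[C]={a,b,c}
[3] (stable)
  FIRST[S]={a,b,c}  FIRST[A]={a,b}  FIRST[B]={a,b,c}  FIRST[C]={a,b,c}

FIRST(B) = ["a", "b", "c"]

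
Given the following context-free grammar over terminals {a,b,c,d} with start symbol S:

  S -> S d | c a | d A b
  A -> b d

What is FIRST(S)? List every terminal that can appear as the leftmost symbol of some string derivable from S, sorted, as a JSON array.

Compute FIRST by fixpoint:
pass 1:
  A via A→b d: +{b}
  S via S→c a: +{c}
  S via S→d A b: +{d}
  FIRST(S)={c,d}  FIRST(A)={b}
pass 2: — fixpoint
  FIRST(S)={c,d}  FIRST(A)={b}

FIRST(S) = ["c", "d"]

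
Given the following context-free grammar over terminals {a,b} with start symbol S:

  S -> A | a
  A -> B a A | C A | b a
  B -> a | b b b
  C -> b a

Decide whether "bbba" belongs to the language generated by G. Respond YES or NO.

Convert to CNF:
  S -> B X4 | C A | T1 T0 | a
  A -> B X2 | C A | T1 T0
  B -> T1 X3 | a
  C -> T1 T0
  T0 -> a
  T1 -> b
  X2 -> T0 A
  X3 -> T1 T1
  X4 -> T0 A

Fill CYK table bottom-up:
  [0..0]={T1}  "b"  orig:{}
  [1..1]={T1}  "b"  orig:{}
  [2..2]={T1}  "b"  orig:{}
  [3..3]={B,S,T0}  "a"  orig:{B,S}
  [0..1]={X3}  "bb"  orig:{}
  [1..2]={X3}  "bb"  orig:{}
  [2..3]={A,C,S}  "ba"
  [0..2]={B}  "bbb"
  [1..3]=∅  "bba"
  [0..3]=∅  "bbba"

S ∉ T[0,3] ⇒ NO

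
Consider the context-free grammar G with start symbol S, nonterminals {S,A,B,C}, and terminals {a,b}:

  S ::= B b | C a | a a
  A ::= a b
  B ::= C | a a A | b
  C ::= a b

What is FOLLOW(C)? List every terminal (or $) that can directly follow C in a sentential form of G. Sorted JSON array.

FIRST iteration:
round 1:
  A via A→a b: +{a}
  B via B→a a A: +{a}
  B via B→b: +{b}
  C via C→a b: +{a}
  S via S→B b: +{a,b}
  FIRST(S)={a,b}  FIRST(A)={a}  FIRST(B)={a,b}  FIRST(C)={a}
round 2: done
  FIRST(S)={a,b}  FIRST(A)={a}  FIRST(B)={a,b}  FIRST(C)={a}

Compute FOLLOW by fixpoint:
seed FOLLOW(S) with $
iter 1:
  S→B b: FOLLOW(B) ⊇ FIRST(b) = {b}; new: +{b}
  S→C a: FOLLOW(C) ⊇ FIRST(a) = {a}; new: +{a}
  S: {$}  A: {}  B: {b}  C: {a}
iter 2:
  B→C: FOLLOW(C) ⊇ FOLLOW(B) ⊇ {b}; new: +{b}
  B→a a A: FOLLOW(A) ⊇ FOLLOW(B) ⊇ {b}; new: +{b}
  S: {$}  A: {b}  B: {b}  C: {a,b}
iter 3: (stable)
  S: {$}  A: {b}  B: {b}  C: {a,b}

FOLLOW(C) = ["a", "b"]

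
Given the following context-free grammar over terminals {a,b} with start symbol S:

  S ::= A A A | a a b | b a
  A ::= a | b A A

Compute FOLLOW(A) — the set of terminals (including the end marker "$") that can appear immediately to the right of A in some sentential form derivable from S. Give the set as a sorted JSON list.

FIRST sets, iterate to fixpoint:
iter 1:
  A via A→a: +{a}
  A via A→b A A: +{b}
  S via S→A A A: +{a,b}
  S: {a,b}  A: {a,b}
iter 2: — fixpoint
  S: {a,b}  A: {a,b}

FOLLOW iteration:
FOLLOW(S) := {$}
[1]
  A→b A A: FOLLOW(A) ⊇ FIRST(A) = {a,b}; new: +{a,b}
  S→A A A: FOLLOW(A) ⊇ FOLLOW(S) ⊇ {$}; new: +{$}
  FOLLOW[S]={$}  FOLLOW[A]={$,a,b}
[2] (no change)
  FOLLOW[S]={$}  FOLLOW[A]={$,a,b}

FOLLOW(A) = ["$", "a", "b"]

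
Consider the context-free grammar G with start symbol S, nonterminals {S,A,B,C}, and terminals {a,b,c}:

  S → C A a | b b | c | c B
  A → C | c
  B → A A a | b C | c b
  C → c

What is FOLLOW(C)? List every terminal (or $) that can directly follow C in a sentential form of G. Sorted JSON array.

FIRST sets, iterate to fixpoint:
iter 1:
  A via A→c: +{c}
  B via B→A A a: +{c}
  B via B→b C: +{b}
  C via C→c: +{c}
  S via S→C A a: +{c}
  S via S→b b: +{b}
  FIRST(S)={b,c}  FIRST(A)={c}  FIRST(B)={b,c}  FIRST(C)={c}
iter 2: done
  FIRST(S)={b,c}  FIRST(A)={c}  FIRST(B)={b,c}  FIRST(C)={c}

FOLLOW iteration:
initialize: $ ∈ FOLLOW(S)
iter 1:
  B→A A a: FOLLOW(A) ⊇ FIRST(A) = {c}; new: +{c}
  B→A A a: FOLLOW(A) ⊇ FIRST(a) = {a}; new: +{a}
  S→C A a: FOLLOW(C) ⊇ FIRST(A) = {c}; new: +{c}
  S→c B: FOLLOW(B) ⊇ FOLLOW(S) ⊇ {$}; new: +{$}
  FOLLOW[S]={$}  FOLLOW[A]={a,c}  FOLLOW[B]={$}  FOLLOW[C]={c}
iter 2:
  A→C: FOLLOW(C) ⊇ FOLLOW(A) ⊇ {a,c}; new: +{a}
  B→b C: FOLLOW(C) ⊇ FOLLOW(B) ⊇ {$}; new: +{$}
  FOLLOW[S]={$}  FOLLOW[A]={a,c}  FOLLOW[B]={$}  FOLLOW[C]={$,a,c}
iter 3: (stable)
  FOLLOW[S]={$}  FOLLOW[A]={a,c}  FOLLOW[B]={$}  FOLLOW[C]={$,a,c}

FOLLOW(C) = ["$", "a", "c"]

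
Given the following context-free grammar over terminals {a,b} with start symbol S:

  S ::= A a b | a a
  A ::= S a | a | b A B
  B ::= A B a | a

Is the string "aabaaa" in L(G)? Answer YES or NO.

Convert to CNF:
  S -> A X4 | T0 T0
  A -> S T0 | T1 X2 | a
  B -> A X3 | a
  T0 -> a
  T1 -> b
  X2 -> A B
  X3 -> B T0
  X4 -> T0 T1

Fill CYK table bottom-up:
  T[0,0] 'a' = {A,B,T0}  orig:{A,B}
  T[1,1] 'a' = {A,B,T0}  orig:{A,B}
  T[2,2] 'b' = {T1}  orig:{}
  T[3,3] 'a' = {A,B,T0}  orig:{A,B}
  T[4,4] 'a' = {A,B,T0}  orig:{A,B}
  T[5,5] 'a' = {A,B,T0}  orig:{A,B}
  T[0,1] 'aa' = {S,X2,X3}  orig:{S}
  T[1,2] 'ab' = {X4}  orig:{}
  T[2,3] 'ba' = ∅
  T[3,4] 'aa' = {S,X2,X3}  orig:{S}
  T[4,5] 'aa' = {S,X2,X3}  orig:{S}
  T[0,2] 'aab' = {S}
  T[1,3] 'aba' = ∅
  T[2,4] 'baa' = {A}
  T[3,5] 'aaa' = {A,B}
  T[0,3] 'aaba' = {A}
  T[1,4] 'abaa' = ∅
  T[2,5] 'baaa' = {X2}  orig:{}
  T[0,4] 'aabaa' = {X2}  orig:{}
  T[1,5] 'abaaa' = ∅
  T[0,5] 'aabaaa' = {B}

S ∉ T[0,5] ⇒ NO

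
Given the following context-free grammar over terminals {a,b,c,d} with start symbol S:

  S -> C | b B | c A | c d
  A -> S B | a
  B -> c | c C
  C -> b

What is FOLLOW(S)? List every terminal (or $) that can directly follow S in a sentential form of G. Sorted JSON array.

FIRST iteration:
pass 1:
  A via A→a: +{a}
  B via B→c: +{c}
  C via C→b: +{b}
  S via S→C: +{b}
  S via S→c A: +{c}
  S: {b,c}  A: {a}  B: {c}  C: {b}
pass 2:
  A via A→S B: +{b,c}
  S: {b,c}  A: {a,b,c}  B: {c}  C: {b}
pass 3: done
  S: {b,c}  A: {a,b,c}  B: {c}  C: {b}

Compute FOLLOW by fixpoint:
initialize: $ ∈ FOLLOW(S)
round 1:
  A→S B: FOLLOW(S) ⊇ FIRST(B) = {c}; new: +{c}
  S→C: FOLLOW(C) ⊇ FOLLOW(S) ⊇ {$,c}; new: +{$,c}
  S→b B: FOLLOW(B) ⊇ FOLLOW(S) ⊇ {$,c}; new: +{$,c}
  S→c A: FOLLOW(A) ⊇ FOLLOW(S) ⊇ {$,c}; new: +{$,c}
  FOLLOW[S]={$,c}  FOLLOW[A]={$,c}  FOLLOW[B]={$,c}  FOLLOW[C]={$,c}
round 2: done
  FOLLOW[S]={$,c}  FOLLOW[A]={$,c}  FOLLOW[B]={$,c}  FOLLOW[C]={$,c}

FOLLOW(S) = ["$", "c"]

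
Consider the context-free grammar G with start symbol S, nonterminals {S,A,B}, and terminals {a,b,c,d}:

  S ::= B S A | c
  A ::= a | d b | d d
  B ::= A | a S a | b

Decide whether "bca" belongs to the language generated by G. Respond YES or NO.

CNF form of G:
  S -> B X4 | c
  A -> T0 T0 | T0 T1 | a
  B -> T0 T0 | T0 T1 | T2 X3 | a | b
  T0 -> d
  T1 -> b
  T2 -> a
  X3 -> S T2
  X4 -> S A

Fill CYK table bottom-up:
  [0..0]={B,T1}  "b"  orig:{B}
  [1..1]={S}  "c"
  [2..2]={A,B,T2}  "a"  orig:{A,B}
  [0..1]=∅  "bc"
  [1..2]={X3,X4}  "ca"  orig:{}
  [0..2]={S}  "bca"

S ∈ T[0,2] ⇒ YES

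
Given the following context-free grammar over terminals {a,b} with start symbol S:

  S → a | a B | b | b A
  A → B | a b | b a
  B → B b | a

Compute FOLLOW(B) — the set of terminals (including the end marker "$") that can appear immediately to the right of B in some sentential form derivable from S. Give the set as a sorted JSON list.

Compute FIRST by fixpoint:
pass 1:
  A via A→a b: +{a}
  A via A→b a: +{b}
  B via B→a: +{a}
  S via S→a: +{a}
  S via S→b: +{b}
  S: {a,b}  A: {a,b}  B: {a}
pass 2: (stable)
  S: {a,b}  A: {a,b}  B: {a}

FOLLOW sets:
FOLLOW(S) := {$}
round 1:
  B→B b: FOLLOW(B) ⊇ FIRST(b) = {b}; new: +{b}
  S→a B: FOLLOW(B) ⊇ FOLLOW(S) ⊇ {$}; new: +{$}
  S→b A: FOLLOW(A) ⊇ FOLLOW(S) ⊇ {$}; new: +{$}
  S: {$}  A: {$}  B: {$,b}
round 2: (no change)
  S: {$}  A: {$}  B: {$,b}

FOLLOW(B) = ["$", "b"]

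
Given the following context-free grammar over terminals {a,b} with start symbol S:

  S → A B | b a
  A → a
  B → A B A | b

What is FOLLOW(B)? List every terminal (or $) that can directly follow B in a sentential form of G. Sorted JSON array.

FIRST sets, iterate to fixpoint:
pass 1:
  A via A→a: +{a}
  B via B→A B A: +{a}
  B via B→b: +{b}
  S via S→A B: +{a}
  S via S→b a: +{b}
  FIRST[S]={a,b}  FIRST[A]={a}  FIRST[B]={a,b}
pass 2: (stable)
  FIRST[S]={a,b}  FIRST[A]={a}  FIRST[B]={a,b}

FOLLOW sets:
initialize: $ ∈ FOLLOW(S)
iter 1:
  B→A B A: FOLLOW(A) ⊇ FIRST(B) = {a,b}; new: +{a,b}
  B→A B A: FOLLOW(B) ⊇ FIRST(A) = {a}; new: +{a}
  S→A B: FOLLOW(B) ⊇ FOLLOW(S) ⊇ {$}; new: +{$}
  FOLLOW[S]={$}  FOLLOW[A]={a,b}  FOLLOW[B]={$,a}
iter 2:
  B→A B A: FOLLOW(A) ⊇ FOLLOW(B) ⊇ {$,a}; new: +{$}
  FOLLOW[S]={$}  FOLLOW[A]={$,a,b}  FOLLOW[B]={$,a}
iter 3: done
  FOLLOW[S]={$}  FOLLOW[A]={$,a,b}  FOLLOW[B]={$,a}

FOLLOW(B) = ["$", "a"]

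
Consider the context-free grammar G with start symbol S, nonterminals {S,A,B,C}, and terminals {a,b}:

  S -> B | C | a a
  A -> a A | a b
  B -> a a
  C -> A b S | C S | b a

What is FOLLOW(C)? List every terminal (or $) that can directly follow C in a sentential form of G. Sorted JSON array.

Compute FIRST by fixpoint:
iter 1:
  A via A→a A: +{a}
  B via B→a a: +{a}
  C via C→A b S: +{a}
  C via C→b a: +{b}
  S via S→B: +{a}
  S via S→C: +{b}
  FIRST[S]={a,b}  FIRST[A]={a}  FIRST[B]={a}  FIRST[C]={a,b}
iter 2: — fixpoint
  FIRST[S]={a,b}  FIRST[A]={a}  FIRST[B]={a}  FIRST[C]={a,b}

FOLLOW sets:
seed FOLLOW(S) with $
iter 1:
  C→A b S: FOLLOW(A) ⊇ FIRST(b) = {b}; new: +{b}
  C→C S: FOLLOW(C) ⊇ FIRST(S) = {a,b}; new: +{a,b}
  C→C S: FOLLOW(S) ⊇ FOLLOW(C) ⊇ {a,b}; new: +{a,b}
  S→B: FOLLOW(B) ⊇ FOLLOW(S) ⊇ {$,a,b}; new: +{$,a,b}
  S→C: FOLLOW(C) ⊇ FOLLOW(S) ⊇ {$,a,b}; new: +{$}
  FOLLOW[S]={$,a,b}  FOLLOW[A]={b}  FOLLOW[B]={$,a,b}  FOLLOW[C]={$,a,b}
iter 2: (stable)
  FOLLOW[S]={$,a,b}  FOLLOW[A]={b}  FOLLOW[B]={$,a,b}  FOLLOW[C]={$,a,b}

FOLLOW(C) = ["$", "a", "b"]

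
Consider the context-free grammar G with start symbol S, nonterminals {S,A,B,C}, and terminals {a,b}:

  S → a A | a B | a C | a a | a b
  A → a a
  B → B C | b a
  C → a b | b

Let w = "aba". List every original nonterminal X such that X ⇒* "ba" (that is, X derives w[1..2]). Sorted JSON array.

CNF form of G:
  S -> T0 A | T0 B | T0 C | T0 T0 | T0 T1
  A -> T0 T0
  B -> B C | T1 T0
  C -> T0 T1 | b
  T0 -> a
  T1 -> b

CYK fill, restricted to cells inside w[1..2]:
  [1..1]={C,T1}  "b"  orig:{C}
  [2..2]={T0}  "a"  orig:{}
  [1..2]={B}  "ba"

Original NTs in T[1,2] deriving "ba": ["B"]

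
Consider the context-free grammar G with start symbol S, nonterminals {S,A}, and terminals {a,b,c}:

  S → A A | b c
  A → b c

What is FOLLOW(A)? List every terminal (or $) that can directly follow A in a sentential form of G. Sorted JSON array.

FIRST sets, iterate to fixpoint:
[1]
  A via A→b c: +{b}
  S via S→A A: +{b}
  FIRST[S]={b}  FIRST[A]={b}
[2] (stable)
  FIRST[S]={b}  FIRST[A]={b}

Compute FOLLOW by fixpoint:
seed FOLLOW(S) with $
pass 1:
  S→A A: FOLLOW(A) ⊇ FIRST(A) = {b}; new: +{b}
  S→A A: FOLLOW(A) ⊇ FOLLOW(S) ⊇ {$}; new: +{$}
  FOLLOW(S)={$}  FOLLOW(A)={$,b}
pass 2: (no change)
  FOLLOW(S)={$}  FOLLOW(A)={$,b}

FOLLOW(A) = ["$", "b"]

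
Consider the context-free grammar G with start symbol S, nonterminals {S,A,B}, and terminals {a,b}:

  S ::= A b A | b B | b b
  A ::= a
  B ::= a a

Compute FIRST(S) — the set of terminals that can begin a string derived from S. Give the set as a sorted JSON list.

FIRST iteration:
round 1:
  A via A→a: +{a}
  B via B→a a: +{a}
  S via S→A b A: +{a}
  S via S→b B: +{b}
  FIRST[S]={a,b}  FIRST[A]={a}  FIRST[B]={a}
round 2: — fixpoint
  FIRST[S]={a,b}  FIRST[A]={a}  FIRST[B]={a}

FIRST(S) = ["a", "b"]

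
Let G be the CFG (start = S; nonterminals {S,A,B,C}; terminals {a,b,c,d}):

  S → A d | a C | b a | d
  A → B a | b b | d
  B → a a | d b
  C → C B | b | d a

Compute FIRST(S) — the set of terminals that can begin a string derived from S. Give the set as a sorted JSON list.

FIRST iteration:
iter 1:
  A via A→b b: +{b}
  A via A→d: +{d}
  B via B→a a: +{a}
  B via B→d b: +{d}
  C via C→b: +{b}
  C via C→d a: +{d}
  S via S→A d: +{b,d}
  S via S→a C: +{a}
  S: {a,b,d}  A: {b,d}  B: {a,d}  C: {b,d}
iter 2:
  A via A→B a: +{a}
  S: {a,b,d}  A: {a,b,d}  B: {a,d}  C: {b,d}
iter 3: — fixpoint
  S: {a,b,d}  A: {a,b,d}  B: {a,d}  C: {b,d}

FIRST(S) = ["a", "b", "d"]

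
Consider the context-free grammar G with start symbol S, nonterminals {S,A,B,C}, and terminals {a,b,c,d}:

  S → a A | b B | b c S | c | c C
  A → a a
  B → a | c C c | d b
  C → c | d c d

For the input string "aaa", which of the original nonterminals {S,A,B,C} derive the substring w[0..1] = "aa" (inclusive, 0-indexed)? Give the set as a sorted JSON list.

Convert to CNF:
  S -> T0 A | T1 C | T3 B | T3 X6 | c
  A -> T0 T0
  B -> T1 X4 | T2 T3 | a
  C -> T2 X5 | c
  T0 -> a
  T1 -> c
  T2 -> d
  T3 -> b
  X4 -> C T1
  X5 -> T1 T2
  X6 -> T1 S

Fill CYK table bottom-up, restricted to cells inside w[0..1]:
  cell(0,0) a: {B,T0}  orig:{B}
  cell(1,1) a: {B,T0}  orig:{B}
  cell(0,1) aa: {A}

Original NTs in T[0,1] deriving "aa": ["A"]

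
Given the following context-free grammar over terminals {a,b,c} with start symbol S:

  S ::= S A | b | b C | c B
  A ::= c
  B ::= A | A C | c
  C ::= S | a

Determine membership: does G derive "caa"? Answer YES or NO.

Convert to CNF:
  S -> S A | T0 C | T1 B | b
  A -> c
  B -> A C | c
  C -> S A | T0 C | T1 B | a | b
  T0 -> b
  T1 -> c

CYK table (by increasing span):
  T[0,0] 'c' = {A,B,T1}  orig:{A,B}
  T[1,1] 'a' = {C}
  T[2,2] 'a' = {C}
  T[0,1] 'ca' = {B}
  T[1,2] 'aa' = ∅
  T[0,2] 'caa' = ∅

S ∉ T[0,2] ⇒ NO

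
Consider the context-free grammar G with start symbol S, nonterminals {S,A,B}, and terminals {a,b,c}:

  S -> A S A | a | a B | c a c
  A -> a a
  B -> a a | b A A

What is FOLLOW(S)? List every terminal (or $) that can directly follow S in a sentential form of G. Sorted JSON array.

FIRST iteration:
iter 1:
  A via A→a a: +{a}
  B via B→a a: +{a}
  B via B→b A A: +{b}
  S via S→A S A: +{a}
  S via S→c a c: +{c}
  FIRST(S)={a,c}  FIRST(A)={a}  FIRST(B)={a,b}
iter 2: done
  FIRST(S)={a,c}  FIRST(A)={a}  FIRST(B)={a,b}

Compute FOLLOW by fixpoint:
initialize: $ ∈ FOLLOW(S)
pass 1:
  B→b A A: FOLLOW(A) ⊇ FIRST(A) = {a}; new: +{a}
  S→A S A: FOLLOW(A) ⊇ FIRST(S) = {a,c}; new: +{c}
  S→A S A: FOLLOW(S) ⊇ FIRST(A) = {a}; new: +{a}
  S→A S A: FOLLOW(A) ⊇ FOLLOW(S) ⊇ {$,a}; new: +{$}
  S→a B: FOLLOW(B) ⊇ FOLLOW(S) ⊇ {$,a}; new: +{$,a}
  FOLLOW[S]={$,a}  FOLLOW[A]={$,a,c}  FOLLOW[B]={$,a}
pass 2: (stable)
  FOLLOW[S]={$,a}  FOLLOW[A]={$,a,c}  FOLLOW[B]={$,a}

FOLLOW(S) = ["$", "a"]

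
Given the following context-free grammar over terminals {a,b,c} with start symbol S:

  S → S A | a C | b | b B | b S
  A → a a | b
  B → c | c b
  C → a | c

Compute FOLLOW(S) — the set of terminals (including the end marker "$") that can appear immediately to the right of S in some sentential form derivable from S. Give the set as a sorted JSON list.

FIRST sets, iterate to fixpoint:
iter 1:
  A via A→a a: +{a}
  A via A→b: +{b}
  B via B→c: +{c}
  C via C→a: +{a}
  C via C→c: +{c}
  S via S→a C: +{a}
  S via S→b: +{b}
  FIRST[S]={a,b}  FIRST[A]={a,b}  FIRST[B]={c}  FIRST[C]={a,c}
iter 2: (no change)
  FIRST[S]={a,b}  FIRST[A]={a,b}  FIRST[B]={c}  FIRST[C]={a,c}

Compute FOLLOW by fixpoint:
FOLLOW(S) := {$}
iter 1:
  S→S A: FOLLOW(S) ⊇ FIRST(A) = {a,b}; new: +{a,b}
  S→S A: FOLLOW(A) ⊇ FOLLOW(S) ⊇ {$,a,b}; new: +{$,a,b}
  S→a C: FOLLOW(C) ⊇ FOLLOW(S) ⊇ {$,a,b}; new: +{$,a,b}
  S→b B: FOLLOW(B) ⊇ FOLLOW(S) ⊇ {$,a,b}; new: +{$,a,b}
  S: {$,a,b}  A: {$,a,b}  B: {$,a,b}  C: {$,a,b}
iter 2: — fixpoint
  S: {$,a,b}  A: {$,a,b}  B: {$,a,b}  C: {$,a,b}

FOLLOW(S) = ["$", "a", "b"]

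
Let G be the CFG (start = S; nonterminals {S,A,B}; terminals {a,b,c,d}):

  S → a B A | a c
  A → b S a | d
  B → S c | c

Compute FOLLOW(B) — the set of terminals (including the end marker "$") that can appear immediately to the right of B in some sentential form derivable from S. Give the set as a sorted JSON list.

FIRST sets, iterate to fixpoint:
iter 1:
  A via A→b S a: +{b}
  A via A→d: +{d}
  B via B→c: +{c}
  S via S→a B A: +{a}
  FIRST(S)={a}  FIRST(A)={b,d}  FIRST(B)={c}
iter 2:
  B via B→S c: +{a}
  FIRST(S)={a}  FIRST(A)={b,d}  FIRST(B)={a,c}
iter 3: (no change)
  FIRST(S)={a}  FIRST(A)={b,d}  FIRST(B)={a,c}

FOLLOW iteration:
seed FOLLOW(S) with $
pass 1:
  A→b S a: FOLLOW(S) ⊇ FIRST(a) = {a}; new: +{a}
  B→S c: FOLLOW(S) ⊇ FIRST(c) = {c}; new: +{c}
  S→a B A: FOLLOW(B) ⊇ FIRST(A) = {b,d}; new: +{b,d}
  S→a B A: FOLLOW(A) ⊇ FOLLOW(S) ⊇ {$,a,c}; new: +{$,a,c}
  S: {$,a,c}  A: {$,a,c}  B: {b,d}
pass 2: done
  S: {$,a,c}  A: {$,a,c}  B: {b,d}

FOLLOW(B) = ["b", "d"]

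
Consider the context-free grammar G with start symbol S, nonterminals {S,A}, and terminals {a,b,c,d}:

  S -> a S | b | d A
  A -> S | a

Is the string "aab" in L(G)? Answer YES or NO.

CNF form of G:
  S -> T0 S | T1 A | b
  A -> T0 S | T1 A | a | b
  T0 -> a
  T1 -> d

Fill CYK table bottom-up:
  [0..0]={A,T0}  "a"  orig:{A}
  [1..1]={A,T0}  "a"  orig:{A}
  [2..2]={A,S}  "b"
  [0..1]=∅  "aa"
  [1..2]={A,S}  "ab"
  [0..2]={A,S}  "aab"

S ∈ T[0,2] ⇒ YES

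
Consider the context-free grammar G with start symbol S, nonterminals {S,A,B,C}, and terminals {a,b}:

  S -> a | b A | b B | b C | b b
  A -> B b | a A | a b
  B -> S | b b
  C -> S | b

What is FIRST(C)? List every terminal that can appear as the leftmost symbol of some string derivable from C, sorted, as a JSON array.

FIRST iteration:
[1]
  A via A→a A: +{a}
  B via B→b b: +{b}
  C via C→b: +{b}
  S via S→a: +{a}
  S via S→b A: +{b}
  FIRST[S]={a,b}  FIRST[A]={a}  FIRST[B]={b}  FIRST[C]={b}
[2]
  A via A→B b: +{b}
  B via B→S: +{a}
  C via C→S: +{a}
  FIRST[S]={a,b}  FIRST[A]={a,b}  FIRST[B]={a,b}  FIRST[C]={a,b}
[3] (stable)
  FIRST[S]={a,b}  FIRST[A]={a,b}  FIRST[B]={a,b}  FIRST[C]={a,b}

FIRST(C) = ["a", "b"]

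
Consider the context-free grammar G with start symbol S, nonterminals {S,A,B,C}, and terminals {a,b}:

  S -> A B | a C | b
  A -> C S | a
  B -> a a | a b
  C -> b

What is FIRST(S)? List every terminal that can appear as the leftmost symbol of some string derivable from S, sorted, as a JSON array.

FIRST sets, iterate to fixpoint:
round 1:
  A via A→a: +{a}
  B via B→a a: +{a}
  C via C→b: +{b}
  S via S→A B: +{a}
  S via S→b: +{b}
  S: {a,b}  A: {a}  B: {a}  C: {b}
round 2:
  A via A→C S: +{b}
  S: {a,b}  A: {a,b}  B: {a}  C: {b}
round 3: done
  S: {a,b}  A: {a,b}  B: {a}  C: {b}

FIRST(S) = ["a", "b"]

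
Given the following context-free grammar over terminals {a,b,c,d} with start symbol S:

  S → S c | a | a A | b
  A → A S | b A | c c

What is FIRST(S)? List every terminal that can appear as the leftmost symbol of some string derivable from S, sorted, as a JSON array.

FIRST sets, iterate to fixpoint:
pass 1:
  A via A→b A: +{b}
  A via A→c c: +{c}
  S via S→a: +{a}
  S via S→b: +{b}
  FIRST(S)={a,b}  FIRST(A)={b,c}
pass 2: (no change)
  FIRST(S)={a,b}  FIRST(A)={b,c}

FIRST(S) = ["a", "b"]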